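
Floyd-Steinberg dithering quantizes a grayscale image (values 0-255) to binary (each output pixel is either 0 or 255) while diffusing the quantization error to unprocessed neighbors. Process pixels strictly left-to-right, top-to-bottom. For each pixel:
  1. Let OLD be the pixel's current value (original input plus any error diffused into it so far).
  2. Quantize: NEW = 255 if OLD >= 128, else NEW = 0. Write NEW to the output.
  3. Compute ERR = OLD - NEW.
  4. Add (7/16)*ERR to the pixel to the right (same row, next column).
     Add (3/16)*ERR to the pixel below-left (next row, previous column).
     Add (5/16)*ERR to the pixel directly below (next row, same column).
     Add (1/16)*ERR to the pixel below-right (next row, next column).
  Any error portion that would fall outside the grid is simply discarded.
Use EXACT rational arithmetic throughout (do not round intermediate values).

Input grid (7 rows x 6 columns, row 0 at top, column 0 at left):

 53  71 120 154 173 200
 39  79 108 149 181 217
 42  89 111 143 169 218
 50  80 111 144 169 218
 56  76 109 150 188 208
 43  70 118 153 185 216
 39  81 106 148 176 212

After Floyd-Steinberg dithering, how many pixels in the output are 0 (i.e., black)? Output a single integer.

(0,0): OLD=53 → NEW=0, ERR=53
(0,1): OLD=1507/16 → NEW=0, ERR=1507/16
(0,2): OLD=41269/256 → NEW=255, ERR=-24011/256
(0,3): OLD=462707/4096 → NEW=0, ERR=462707/4096
(0,4): OLD=14576677/65536 → NEW=255, ERR=-2135003/65536
(0,5): OLD=194770179/1048576 → NEW=255, ERR=-72616701/1048576
(1,0): OLD=18745/256 → NEW=0, ERR=18745/256
(1,1): OLD=258447/2048 → NEW=0, ERR=258447/2048
(1,2): OLD=10549179/65536 → NEW=255, ERR=-6162501/65536
(1,3): OLD=34391263/262144 → NEW=255, ERR=-32455457/262144
(1,4): OLD=1857725949/16777216 → NEW=0, ERR=1857725949/16777216
(1,5): OLD=64898678747/268435456 → NEW=255, ERR=-3552362533/268435456
(2,0): OLD=2901397/32768 → NEW=0, ERR=2901397/32768
(2,1): OLD=161605559/1048576 → NEW=255, ERR=-105781321/1048576
(2,2): OLD=371661029/16777216 → NEW=0, ERR=371661029/16777216
(2,3): OLD=17298864381/134217728 → NEW=255, ERR=-16926656259/134217728
(2,4): OLD=593602885751/4294967296 → NEW=255, ERR=-501613774729/4294967296
(2,5): OLD=11660938345649/68719476736 → NEW=255, ERR=-5862528222031/68719476736
(3,0): OLD=985740357/16777216 → NEW=0, ERR=985740357/16777216
(3,1): OLD=11256505825/134217728 → NEW=0, ERR=11256505825/134217728
(3,2): OLD=133856344499/1073741824 → NEW=0, ERR=133856344499/1073741824
(3,3): OLD=9525621193753/68719476736 → NEW=255, ERR=-7997845373927/68719476736
(3,4): OLD=31724706413817/549755813888 → NEW=0, ERR=31724706413817/549755813888
(3,5): OLD=1840913531691511/8796093022208 → NEW=255, ERR=-402090188971529/8796093022208
(4,0): OLD=193458216043/2147483648 → NEW=0, ERR=193458216043/2147483648
(4,1): OLD=5795380926959/34359738368 → NEW=255, ERR=-2966352356881/34359738368
(4,2): OLD=102921659531549/1099511627776 → NEW=0, ERR=102921659531549/1099511627776
(4,3): OLD=3046869028718961/17592186044416 → NEW=255, ERR=-1439138412607119/17592186044416
(4,4): OLD=43459290210009729/281474976710656 → NEW=255, ERR=-28316828851207551/281474976710656
(4,5): OLD=690439539983039975/4503599627370496 → NEW=255, ERR=-457978364996436505/4503599627370496
(5,0): OLD=30217100209981/549755813888 → NEW=0, ERR=30217100209981/549755813888
(5,1): OLD=1587691634156557/17592186044416 → NEW=0, ERR=1587691634156557/17592186044416
(5,2): OLD=23362716904466399/140737488355328 → NEW=255, ERR=-12525342626142241/140737488355328
(5,3): OLD=339962331499578885/4503599627370496 → NEW=0, ERR=339962331499578885/4503599627370496
(5,4): OLD=1462836297600048037/9007199254740992 → NEW=255, ERR=-833999512358904923/9007199254740992
(5,5): OLD=19804961864669527209/144115188075855872 → NEW=255, ERR=-16944411094673720151/144115188075855872
(6,0): OLD=20575335027782215/281474976710656 → NEW=0, ERR=20575335027782215/281474976710656
(6,1): OLD=576153345294667067/4503599627370496 → NEW=0, ERR=576153345294667067/4503599627370496
(6,2): OLD=2773364904435771843/18014398509481984 → NEW=255, ERR=-1820306715482134077/18014398509481984
(6,3): OLD=30107954361770340887/288230376151711744 → NEW=0, ERR=30107954361770340887/288230376151711744
(6,4): OLD=809063620446118597367/4611686018427387904 → NEW=255, ERR=-366916314252865318153/4611686018427387904
(6,5): OLD=9936311249260087998561/73786976294838206464 → NEW=255, ERR=-8879367705923654649759/73786976294838206464
Output grid:
  Row 0: ..#.##  (3 black, running=3)
  Row 1: ..##.#  (3 black, running=6)
  Row 2: .#.###  (2 black, running=8)
  Row 3: ...#.#  (4 black, running=12)
  Row 4: .#.###  (2 black, running=14)
  Row 5: ..#.##  (3 black, running=17)
  Row 6: ..#.##  (3 black, running=20)

Answer: 20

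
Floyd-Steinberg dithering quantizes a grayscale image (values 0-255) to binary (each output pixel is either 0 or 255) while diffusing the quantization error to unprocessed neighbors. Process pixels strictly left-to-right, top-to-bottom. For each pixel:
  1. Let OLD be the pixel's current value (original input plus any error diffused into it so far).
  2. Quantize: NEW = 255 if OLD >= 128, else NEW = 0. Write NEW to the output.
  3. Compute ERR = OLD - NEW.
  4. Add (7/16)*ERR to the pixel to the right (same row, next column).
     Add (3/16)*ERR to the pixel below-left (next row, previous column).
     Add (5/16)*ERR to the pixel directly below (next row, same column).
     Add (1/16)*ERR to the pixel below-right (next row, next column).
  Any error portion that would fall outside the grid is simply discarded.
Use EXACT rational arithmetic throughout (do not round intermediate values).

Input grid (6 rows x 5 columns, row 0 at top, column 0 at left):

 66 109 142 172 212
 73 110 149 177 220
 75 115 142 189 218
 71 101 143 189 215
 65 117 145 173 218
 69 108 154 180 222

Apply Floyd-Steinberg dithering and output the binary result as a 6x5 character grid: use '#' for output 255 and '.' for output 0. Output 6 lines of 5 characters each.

Answer: .#.##
..###
.#.##
.#.##
.#.##
.#.##

Derivation:
(0,0): OLD=66 → NEW=0, ERR=66
(0,1): OLD=1103/8 → NEW=255, ERR=-937/8
(0,2): OLD=11617/128 → NEW=0, ERR=11617/128
(0,3): OLD=433575/2048 → NEW=255, ERR=-88665/2048
(0,4): OLD=6326161/32768 → NEW=255, ERR=-2029679/32768
(1,0): OLD=9173/128 → NEW=0, ERR=9173/128
(1,1): OLD=128915/1024 → NEW=0, ERR=128915/1024
(1,2): OLD=7110735/32768 → NEW=255, ERR=-1245105/32768
(1,3): OLD=18468739/131072 → NEW=255, ERR=-14954621/131072
(1,4): OLD=310422953/2097152 → NEW=255, ERR=-224350807/2097152
(2,0): OLD=1982465/16384 → NEW=0, ERR=1982465/16384
(2,1): OLD=107287003/524288 → NEW=255, ERR=-26406437/524288
(2,2): OLD=793277905/8388608 → NEW=0, ERR=793277905/8388608
(2,3): OLD=23123660643/134217728 → NEW=255, ERR=-11101859997/134217728
(2,4): OLD=303332625141/2147483648 → NEW=255, ERR=-244275705099/2147483648
(3,0): OLD=833566257/8388608 → NEW=0, ERR=833566257/8388608
(3,1): OLD=10336647581/67108864 → NEW=255, ERR=-6776112739/67108864
(3,2): OLD=235621187855/2147483648 → NEW=0, ERR=235621187855/2147483648
(3,3): OLD=840680261895/4294967296 → NEW=255, ERR=-254536398585/4294967296
(3,4): OLD=10194916137251/68719476736 → NEW=255, ERR=-7328550430429/68719476736
(4,0): OLD=82807530623/1073741824 → NEW=0, ERR=82807530623/1073741824
(4,1): OLD=5015473304895/34359738368 → NEW=255, ERR=-3746259978945/34359738368
(4,2): OLD=62762224901137/549755813888 → NEW=0, ERR=62762224901137/549755813888
(4,3): OLD=1682590185816127/8796093022208 → NEW=255, ERR=-560413534846913/8796093022208
(4,4): OLD=21546314897756473/140737488355328 → NEW=255, ERR=-14341744632852167/140737488355328
(5,0): OLD=39943576121117/549755813888 → NEW=0, ERR=39943576121117/549755813888
(5,1): OLD=580283205656535/4398046511104 → NEW=255, ERR=-541218654674985/4398046511104
(5,2): OLD=16477206874211023/140737488355328 → NEW=0, ERR=16477206874211023/140737488355328
(5,3): OLD=112218306867800833/562949953421312 → NEW=255, ERR=-31333931254633727/562949953421312
(5,4): OLD=1457559356882818363/9007199254740992 → NEW=255, ERR=-839276453076134597/9007199254740992
Row 0: .#.##
Row 1: ..###
Row 2: .#.##
Row 3: .#.##
Row 4: .#.##
Row 5: .#.##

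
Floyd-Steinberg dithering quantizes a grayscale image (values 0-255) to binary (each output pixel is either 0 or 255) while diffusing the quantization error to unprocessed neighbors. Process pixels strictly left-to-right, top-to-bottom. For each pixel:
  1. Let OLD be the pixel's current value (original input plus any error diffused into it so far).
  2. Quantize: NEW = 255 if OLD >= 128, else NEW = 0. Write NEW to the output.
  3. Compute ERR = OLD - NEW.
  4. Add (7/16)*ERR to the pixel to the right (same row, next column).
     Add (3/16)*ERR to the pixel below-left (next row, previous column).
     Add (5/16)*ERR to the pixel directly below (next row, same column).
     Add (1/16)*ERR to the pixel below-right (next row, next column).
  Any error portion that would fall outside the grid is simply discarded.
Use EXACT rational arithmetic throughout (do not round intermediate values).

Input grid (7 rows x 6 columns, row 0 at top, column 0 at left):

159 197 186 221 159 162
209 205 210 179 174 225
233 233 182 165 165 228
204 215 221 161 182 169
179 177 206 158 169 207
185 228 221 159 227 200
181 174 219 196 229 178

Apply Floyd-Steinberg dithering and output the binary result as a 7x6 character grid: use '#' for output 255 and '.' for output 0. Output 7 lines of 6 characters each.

Answer: ####.#
#.####
###.##
###.#.
#.##.#
###.##
#.####

Derivation:
(0,0): OLD=159 → NEW=255, ERR=-96
(0,1): OLD=155 → NEW=255, ERR=-100
(0,2): OLD=569/4 → NEW=255, ERR=-451/4
(0,3): OLD=10987/64 → NEW=255, ERR=-5333/64
(0,4): OLD=125485/1024 → NEW=0, ERR=125485/1024
(0,5): OLD=3532603/16384 → NEW=255, ERR=-645317/16384
(1,0): OLD=641/4 → NEW=255, ERR=-379/4
(1,1): OLD=3365/32 → NEW=0, ERR=3365/32
(1,2): OLD=203671/1024 → NEW=255, ERR=-57449/1024
(1,3): OLD=295619/2048 → NEW=255, ERR=-226621/2048
(1,4): OLD=39659881/262144 → NEW=255, ERR=-27186839/262144
(1,5): OLD=733909327/4194304 → NEW=255, ERR=-335638193/4194304
(2,0): OLD=114231/512 → NEW=255, ERR=-16329/512
(2,1): OLD=3857895/16384 → NEW=255, ERR=-320025/16384
(2,2): OLD=37158089/262144 → NEW=255, ERR=-29688631/262144
(2,3): OLD=121467421/2097152 → NEW=0, ERR=121467421/2097152
(2,4): OLD=9127524947/67108864 → NEW=255, ERR=-7985235373/67108864
(2,5): OLD=155105602037/1073741824 → NEW=255, ERR=-118698563083/1073741824
(3,0): OLD=49904661/262144 → NEW=255, ERR=-16942059/262144
(3,1): OLD=330076303/2097152 → NEW=255, ERR=-204697457/2097152
(3,2): OLD=639817637/4194304 → NEW=255, ERR=-429729883/4194304
(3,3): OLD=112621478473/1073741824 → NEW=0, ERR=112621478473/1073741824
(3,4): OLD=1491181670631/8589934592 → NEW=255, ERR=-699251650329/8589934592
(3,5): OLD=12562368933401/137438953472 → NEW=0, ERR=12562368933401/137438953472
(4,0): OLD=4714468597/33554432 → NEW=255, ERR=-3841911563/33554432
(4,1): OLD=39274873179/536870912 → NEW=0, ERR=39274873179/536870912
(4,2): OLD=3771906363605/17179869184 → NEW=255, ERR=-608960278315/17179869184
(4,3): OLD=42222022124045/274877906944 → NEW=255, ERR=-27871844146675/274877906944
(4,4): OLD=540491999386705/4398046511104 → NEW=0, ERR=540491999386705/4398046511104
(4,5): OLD=20001736224859095/70368744177664 → NEW=255, ERR=2057706459554775/70368744177664
(5,0): OLD=1399609594017/8589934592 → NEW=255, ERR=-790823726943/8589934592
(5,1): OLD=54090670759469/274877906944 → NEW=255, ERR=-16003195511251/274877906944
(5,2): OLD=373861145368825/2199023255552 → NEW=255, ERR=-186889784796935/2199023255552
(5,3): OLD=7808007972268961/70368744177664 → NEW=0, ERR=7808007972268961/70368744177664
(5,4): OLD=88128155471802575/281474976710656 → NEW=255, ERR=16352036410585295/281474976710656
(5,5): OLD=1090929797500040885/4503599627370496 → NEW=255, ERR=-57488107479435595/4503599627370496
(6,0): OLD=621505035665191/4398046511104 → NEW=255, ERR=-499996824666329/4398046511104
(6,1): OLD=5937687616372727/70368744177664 → NEW=0, ERR=5937687616372727/70368744177664
(6,2): OLD=69390183302890193/281474976710656 → NEW=255, ERR=-2385935758327087/281474976710656
(6,3): OLD=130912294109931879/562949953421312 → NEW=255, ERR=-12639944012502681/562949953421312
(6,4): OLD=17428763270619077527/72057594037927936 → NEW=255, ERR=-945923209052546153/72057594037927936
(6,5): OLD=198185638079405926577/1152921504606846976 → NEW=255, ERR=-95809345595340052303/1152921504606846976
Row 0: ####.#
Row 1: #.####
Row 2: ###.##
Row 3: ###.#.
Row 4: #.##.#
Row 5: ###.##
Row 6: #.####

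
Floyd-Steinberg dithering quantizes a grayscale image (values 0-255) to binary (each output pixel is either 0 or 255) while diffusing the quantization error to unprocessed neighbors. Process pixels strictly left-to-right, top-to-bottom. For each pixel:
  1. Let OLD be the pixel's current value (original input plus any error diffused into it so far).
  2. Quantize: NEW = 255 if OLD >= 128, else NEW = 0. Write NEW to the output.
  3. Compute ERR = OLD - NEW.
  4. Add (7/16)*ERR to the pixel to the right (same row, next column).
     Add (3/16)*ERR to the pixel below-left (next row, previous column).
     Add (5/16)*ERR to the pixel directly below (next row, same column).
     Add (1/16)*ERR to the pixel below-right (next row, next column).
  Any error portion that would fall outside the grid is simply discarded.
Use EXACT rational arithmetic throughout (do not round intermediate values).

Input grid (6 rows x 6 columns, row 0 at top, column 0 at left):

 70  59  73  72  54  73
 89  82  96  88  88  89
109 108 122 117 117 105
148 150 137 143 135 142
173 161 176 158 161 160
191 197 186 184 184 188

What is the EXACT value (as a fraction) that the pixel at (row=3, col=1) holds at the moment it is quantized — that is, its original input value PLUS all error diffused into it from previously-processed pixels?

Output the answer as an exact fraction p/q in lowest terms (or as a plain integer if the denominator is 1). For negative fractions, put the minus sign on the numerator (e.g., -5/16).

Answer: 14746172655/67108864

Derivation:
(0,0): OLD=70 → NEW=0, ERR=70
(0,1): OLD=717/8 → NEW=0, ERR=717/8
(0,2): OLD=14363/128 → NEW=0, ERR=14363/128
(0,3): OLD=247997/2048 → NEW=0, ERR=247997/2048
(0,4): OLD=3505451/32768 → NEW=0, ERR=3505451/32768
(0,5): OLD=62811181/524288 → NEW=0, ERR=62811181/524288
(1,0): OLD=16343/128 → NEW=0, ERR=16343/128
(1,1): OLD=195873/1024 → NEW=255, ERR=-65247/1024
(1,2): OLD=4308853/32768 → NEW=255, ERR=-4046987/32768
(1,3): OLD=12960369/131072 → NEW=0, ERR=12960369/131072
(1,4): OLD=1633444691/8388608 → NEW=255, ERR=-505650349/8388608
(1,5): OLD=14328115285/134217728 → NEW=0, ERR=14328115285/134217728
(2,0): OLD=2243835/16384 → NEW=255, ERR=-1934085/16384
(2,1): OLD=11149241/524288 → NEW=0, ERR=11149241/524288
(2,2): OLD=899813867/8388608 → NEW=0, ERR=899813867/8388608
(2,3): OLD=11798254803/67108864 → NEW=255, ERR=-5314505517/67108864
(2,4): OLD=192656245369/2147483648 → NEW=0, ERR=192656245369/2147483648
(2,5): OLD=5973168979679/34359738368 → NEW=255, ERR=-2788564304161/34359738368
(3,0): OLD=965508107/8388608 → NEW=0, ERR=965508107/8388608
(3,1): OLD=14746172655/67108864 → NEW=255, ERR=-2366587665/67108864
Target (3,1): original=150, with diffused error = 14746172655/67108864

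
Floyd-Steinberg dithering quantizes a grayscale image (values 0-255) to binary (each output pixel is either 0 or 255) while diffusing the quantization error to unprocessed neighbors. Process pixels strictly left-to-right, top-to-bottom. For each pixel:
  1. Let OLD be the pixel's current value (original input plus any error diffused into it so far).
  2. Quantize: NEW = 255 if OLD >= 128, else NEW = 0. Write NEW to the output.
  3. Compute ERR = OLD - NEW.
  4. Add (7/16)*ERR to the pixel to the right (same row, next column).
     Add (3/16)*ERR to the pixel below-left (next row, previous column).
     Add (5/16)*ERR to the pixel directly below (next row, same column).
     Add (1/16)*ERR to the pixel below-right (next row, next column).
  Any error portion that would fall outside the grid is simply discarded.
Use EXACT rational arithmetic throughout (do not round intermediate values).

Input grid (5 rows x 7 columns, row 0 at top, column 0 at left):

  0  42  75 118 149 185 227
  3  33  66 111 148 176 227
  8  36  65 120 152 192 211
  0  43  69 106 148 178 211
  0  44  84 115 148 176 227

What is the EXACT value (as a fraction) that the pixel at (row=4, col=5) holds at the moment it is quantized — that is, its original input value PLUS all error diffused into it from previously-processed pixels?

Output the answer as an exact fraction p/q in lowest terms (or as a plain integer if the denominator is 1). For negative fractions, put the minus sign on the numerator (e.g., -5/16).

Answer: 7940406219528047/35184372088832

Derivation:
(0,0): OLD=0 → NEW=0, ERR=0
(0,1): OLD=42 → NEW=0, ERR=42
(0,2): OLD=747/8 → NEW=0, ERR=747/8
(0,3): OLD=20333/128 → NEW=255, ERR=-12307/128
(0,4): OLD=219003/2048 → NEW=0, ERR=219003/2048
(0,5): OLD=7595101/32768 → NEW=255, ERR=-760739/32768
(0,6): OLD=113688203/524288 → NEW=255, ERR=-20005237/524288
(1,0): OLD=87/8 → NEW=0, ERR=87/8
(1,1): OLD=4377/64 → NEW=0, ERR=4377/64
(1,2): OLD=224661/2048 → NEW=0, ERR=224661/2048
(1,3): OLD=1268389/8192 → NEW=255, ERR=-820571/8192
(1,4): OLD=66706067/524288 → NEW=0, ERR=66706067/524288
(1,5): OLD=939263707/4194304 → NEW=255, ERR=-130283813/4194304
(1,6): OLD=13424141365/67108864 → NEW=255, ERR=-3688618955/67108864
(2,0): OLD=24803/1024 → NEW=0, ERR=24803/1024
(2,1): OLD=2923465/32768 → NEW=0, ERR=2923465/32768
(2,2): OLD=64910027/524288 → NEW=0, ERR=64910027/524288
(2,3): OLD=728025923/4194304 → NEW=255, ERR=-341521597/4194304
(2,4): OLD=4833577519/33554432 → NEW=255, ERR=-3722802641/33554432
(2,5): OLD=141089007905/1073741824 → NEW=255, ERR=-132715157215/1073741824
(2,6): OLD=2367504124791/17179869184 → NEW=255, ERR=-2013362517129/17179869184
(3,0): OLD=12738875/524288 → NEW=0, ERR=12738875/524288
(3,1): OLD=445594343/4194304 → NEW=0, ERR=445594343/4194304
(3,2): OLD=4847855913/33554432 → NEW=255, ERR=-3708524247/33554432
(3,3): OLD=2568404217/134217728 → NEW=0, ERR=2568404217/134217728
(3,4): OLD=1605227852347/17179869184 → NEW=0, ERR=1605227852347/17179869184
(3,5): OLD=20800743660841/137438953472 → NEW=255, ERR=-14246189474519/137438953472
(3,6): OLD=266748539791159/2199023255552 → NEW=0, ERR=266748539791159/2199023255552
(4,0): OLD=1846338029/67108864 → NEW=0, ERR=1846338029/67108864
(4,1): OLD=75195984417/1073741824 → NEW=0, ERR=75195984417/1073741824
(4,2): OLD=1551830875871/17179869184 → NEW=0, ERR=1551830875871/17179869184
(4,3): OLD=23517236635557/137438953472 → NEW=255, ERR=-11529696499803/137438953472
(4,4): OLD=134424078955803/1099511627776 → NEW=0, ERR=134424078955803/1099511627776
(4,5): OLD=7940406219528047/35184372088832 → NEW=255, ERR=-1031608663124113/35184372088832
Target (4,5): original=176, with diffused error = 7940406219528047/35184372088832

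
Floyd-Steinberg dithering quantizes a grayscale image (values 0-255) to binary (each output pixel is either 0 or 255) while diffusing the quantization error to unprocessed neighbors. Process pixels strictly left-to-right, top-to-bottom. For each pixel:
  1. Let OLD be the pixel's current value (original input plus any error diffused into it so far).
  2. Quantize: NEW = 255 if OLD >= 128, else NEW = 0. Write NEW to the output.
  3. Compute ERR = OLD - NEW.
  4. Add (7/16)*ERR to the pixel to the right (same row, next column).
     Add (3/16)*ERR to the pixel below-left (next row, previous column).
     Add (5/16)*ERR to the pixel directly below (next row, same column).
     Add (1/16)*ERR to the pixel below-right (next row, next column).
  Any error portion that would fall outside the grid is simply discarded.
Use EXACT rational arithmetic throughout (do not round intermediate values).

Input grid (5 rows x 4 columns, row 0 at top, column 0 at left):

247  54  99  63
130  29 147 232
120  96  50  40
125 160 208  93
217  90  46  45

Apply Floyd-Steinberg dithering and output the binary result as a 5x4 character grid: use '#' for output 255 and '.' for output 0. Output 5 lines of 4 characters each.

Answer: #...
#.##
....
###.
#...

Derivation:
(0,0): OLD=247 → NEW=255, ERR=-8
(0,1): OLD=101/2 → NEW=0, ERR=101/2
(0,2): OLD=3875/32 → NEW=0, ERR=3875/32
(0,3): OLD=59381/512 → NEW=0, ERR=59381/512
(1,0): OLD=4383/32 → NEW=255, ERR=-3777/32
(1,1): OLD=3929/256 → NEW=0, ERR=3929/256
(1,2): OLD=1773229/8192 → NEW=255, ERR=-315731/8192
(1,3): OLD=33941067/131072 → NEW=255, ERR=517707/131072
(2,0): OLD=352227/4096 → NEW=0, ERR=352227/4096
(2,1): OLD=16228625/131072 → NEW=0, ERR=16228625/131072
(2,2): OLD=24595533/262144 → NEW=0, ERR=24595533/262144
(2,3): OLD=335014569/4194304 → NEW=0, ERR=335014569/4194304
(3,0): OLD=367186195/2097152 → NEW=255, ERR=-167587565/2097152
(3,1): OLD=6264519181/33554432 → NEW=255, ERR=-2291860979/33554432
(3,2): OLD=123562141619/536870912 → NEW=255, ERR=-13339940941/536870912
(3,3): OLD=970265306213/8589934592 → NEW=0, ERR=970265306213/8589934592
(4,0): OLD=96218399767/536870912 → NEW=255, ERR=-40683682793/536870912
(4,1): OLD=111018607973/4294967296 → NEW=0, ERR=111018607973/4294967296
(4,2): OLD=9133336604069/137438953472 → NEW=0, ERR=9133336604069/137438953472
(4,3): OLD=237095602344467/2199023255552 → NEW=0, ERR=237095602344467/2199023255552
Row 0: #...
Row 1: #.##
Row 2: ....
Row 3: ###.
Row 4: #...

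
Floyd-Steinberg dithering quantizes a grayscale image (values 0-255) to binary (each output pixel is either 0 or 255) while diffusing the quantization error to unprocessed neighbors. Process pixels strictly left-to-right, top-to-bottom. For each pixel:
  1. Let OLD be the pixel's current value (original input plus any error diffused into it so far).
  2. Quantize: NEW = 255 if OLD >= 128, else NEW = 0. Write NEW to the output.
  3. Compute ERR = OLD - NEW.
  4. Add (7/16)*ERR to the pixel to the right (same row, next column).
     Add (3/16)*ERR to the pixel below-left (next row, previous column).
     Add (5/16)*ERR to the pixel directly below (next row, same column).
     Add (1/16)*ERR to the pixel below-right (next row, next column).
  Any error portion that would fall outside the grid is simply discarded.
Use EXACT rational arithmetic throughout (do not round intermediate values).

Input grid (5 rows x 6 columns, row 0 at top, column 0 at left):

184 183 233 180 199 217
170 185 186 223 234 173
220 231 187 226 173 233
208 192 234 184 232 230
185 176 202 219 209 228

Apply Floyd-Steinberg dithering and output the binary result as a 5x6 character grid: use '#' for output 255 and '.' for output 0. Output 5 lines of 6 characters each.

Answer: ######
#.##.#
##.###
######
#.##.#

Derivation:
(0,0): OLD=184 → NEW=255, ERR=-71
(0,1): OLD=2431/16 → NEW=255, ERR=-1649/16
(0,2): OLD=48105/256 → NEW=255, ERR=-17175/256
(0,3): OLD=617055/4096 → NEW=255, ERR=-427425/4096
(0,4): OLD=10049689/65536 → NEW=255, ERR=-6661991/65536
(0,5): OLD=180907055/1048576 → NEW=255, ERR=-86479825/1048576
(1,0): OLD=32893/256 → NEW=255, ERR=-32387/256
(1,1): OLD=164715/2048 → NEW=0, ERR=164715/2048
(1,2): OLD=11417287/65536 → NEW=255, ERR=-5294393/65536
(1,3): OLD=34548731/262144 → NEW=255, ERR=-32297989/262144
(1,4): OLD=2119705297/16777216 → NEW=0, ERR=2119705297/16777216
(1,5): OLD=52653415271/268435456 → NEW=255, ERR=-15797626009/268435456
(2,0): OLD=6407625/32768 → NEW=255, ERR=-1948215/32768
(2,1): OLD=217126195/1048576 → NEW=255, ERR=-50260685/1048576
(2,2): OLD=2058721369/16777216 → NEW=0, ERR=2058721369/16777216
(2,3): OLD=34872928721/134217728 → NEW=255, ERR=647408081/134217728
(2,4): OLD=841203460339/4294967296 → NEW=255, ERR=-254013200141/4294967296
(2,5): OLD=13512380153813/68719476736 → NEW=255, ERR=-4011086413867/68719476736
(3,0): OLD=3027164473/16777216 → NEW=255, ERR=-1251025607/16777216
(3,1): OLD=21970125765/134217728 → NEW=255, ERR=-12255394875/134217728
(3,2): OLD=247290560415/1073741824 → NEW=255, ERR=-26513604705/1073741824
(3,3): OLD=11770581150685/68719476736 → NEW=255, ERR=-5752885416995/68719476736
(3,4): OLD=91396828704829/549755813888 → NEW=255, ERR=-48790903836611/549755813888
(3,5): OLD=1488607922078835/8796093022208 → NEW=255, ERR=-754395798584205/8796093022208
(4,0): OLD=310477265975/2147483648 → NEW=255, ERR=-237131064265/2147483648
(4,1): OLD=3087752006987/34359738368 → NEW=0, ERR=3087752006987/34359738368
(4,2): OLD=233312104975985/1099511627776 → NEW=255, ERR=-47063360106895/1099511627776
(4,3): OLD=2743119035381653/17592186044416 → NEW=255, ERR=-1742888405944427/17592186044416
(4,4): OLD=32822393218802405/281474976710656 → NEW=0, ERR=32822393218802405/281474976710656
(4,5): OLD=1110893197034272291/4503599627370496 → NEW=255, ERR=-37524707945204189/4503599627370496
Row 0: ######
Row 1: #.##.#
Row 2: ##.###
Row 3: ######
Row 4: #.##.#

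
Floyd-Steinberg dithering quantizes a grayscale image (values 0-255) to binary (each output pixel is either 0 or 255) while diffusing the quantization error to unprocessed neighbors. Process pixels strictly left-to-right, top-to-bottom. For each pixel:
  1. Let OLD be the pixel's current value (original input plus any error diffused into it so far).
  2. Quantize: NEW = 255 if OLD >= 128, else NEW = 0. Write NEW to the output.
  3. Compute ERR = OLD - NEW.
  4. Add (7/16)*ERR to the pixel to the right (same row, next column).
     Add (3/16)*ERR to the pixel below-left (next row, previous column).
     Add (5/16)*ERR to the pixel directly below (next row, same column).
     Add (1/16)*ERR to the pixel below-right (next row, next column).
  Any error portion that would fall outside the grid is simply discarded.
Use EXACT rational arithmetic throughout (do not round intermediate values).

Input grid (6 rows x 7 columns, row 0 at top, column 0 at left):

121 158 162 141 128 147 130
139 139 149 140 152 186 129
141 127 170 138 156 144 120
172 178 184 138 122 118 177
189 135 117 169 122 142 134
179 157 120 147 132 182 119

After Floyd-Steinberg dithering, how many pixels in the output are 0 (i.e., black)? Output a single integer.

Answer: 18

Derivation:
(0,0): OLD=121 → NEW=0, ERR=121
(0,1): OLD=3375/16 → NEW=255, ERR=-705/16
(0,2): OLD=36537/256 → NEW=255, ERR=-28743/256
(0,3): OLD=376335/4096 → NEW=0, ERR=376335/4096
(0,4): OLD=11022953/65536 → NEW=255, ERR=-5688727/65536
(0,5): OLD=114319583/1048576 → NEW=0, ERR=114319583/1048576
(0,6): OLD=2981275161/16777216 → NEW=255, ERR=-1296914919/16777216
(1,0): OLD=43149/256 → NEW=255, ERR=-22131/256
(1,1): OLD=151387/2048 → NEW=0, ERR=151387/2048
(1,2): OLD=10533367/65536 → NEW=255, ERR=-6178313/65536
(1,3): OLD=27308715/262144 → NEW=0, ERR=27308715/262144
(1,4): OLD=3298983201/16777216 → NEW=255, ERR=-979206879/16777216
(1,5): OLD=23436527217/134217728 → NEW=255, ERR=-10788993423/134217728
(1,6): OLD=164258746495/2147483648 → NEW=0, ERR=164258746495/2147483648
(2,0): OLD=4189209/32768 → NEW=0, ERR=4189209/32768
(2,1): OLD=191839523/1048576 → NEW=255, ERR=-75547357/1048576
(2,2): OLD=2234244905/16777216 → NEW=255, ERR=-2043945175/16777216
(2,3): OLD=13477998369/134217728 → NEW=0, ERR=13477998369/134217728
(2,4): OLD=185900122161/1073741824 → NEW=255, ERR=-87904042959/1073741824
(2,5): OLD=3221464008699/34359738368 → NEW=0, ERR=3221464008699/34359738368
(2,6): OLD=98899663130765/549755813888 → NEW=255, ERR=-41288069410675/549755813888
(3,0): OLD=3329312521/16777216 → NEW=255, ERR=-948877559/16777216
(3,1): OLD=15554309589/134217728 → NEW=0, ERR=15554309589/134217728
(3,2): OLD=226511642383/1073741824 → NEW=255, ERR=-47292522737/1073741824
(3,3): OLD=546092400729/4294967296 → NEW=0, ERR=546092400729/4294967296
(3,4): OLD=96701496470281/549755813888 → NEW=255, ERR=-43486236071159/549755813888
(3,5): OLD=411190683295659/4398046511104 → NEW=0, ERR=411190683295659/4398046511104
(3,6): OLD=14094427119202613/70368744177664 → NEW=255, ERR=-3849602646101707/70368744177664
(4,0): OLD=414582235879/2147483648 → NEW=255, ERR=-133026094361/2147483648
(4,1): OLD=4546515322299/34359738368 → NEW=255, ERR=-4215217961541/34359738368
(4,2): OLD=44336221728469/549755813888 → NEW=0, ERR=44336221728469/549755813888
(4,3): OLD=995859964732087/4398046511104 → NEW=255, ERR=-125641895599433/4398046511104
(4,4): OLD=3879407372933045/35184372088832 → NEW=0, ERR=3879407372933045/35184372088832
(4,5): OLD=229969698500954485/1125899906842624 → NEW=255, ERR=-57134777743914635/1125899906842624
(4,6): OLD=1811282559298735555/18014398509481984 → NEW=0, ERR=1811282559298735555/18014398509481984
(5,0): OLD=75118549252449/549755813888 → NEW=255, ERR=-65069183288991/549755813888
(5,1): OLD=343619434784715/4398046511104 → NEW=0, ERR=343619434784715/4398046511104
(5,2): OLD=5853280314037949/35184372088832 → NEW=255, ERR=-3118734568614211/35184372088832
(5,3): OLD=35186282829038609/281474976710656 → NEW=0, ERR=35186282829038609/281474976710656
(5,4): OLD=3780253043628791387/18014398509481984 → NEW=255, ERR=-813418576289114533/18014398509481984
(5,5): OLD=24806660229456245291/144115188075855872 → NEW=255, ERR=-11942712729887002069/144115188075855872
(5,6): OLD=255934379807948914725/2305843009213693952 → NEW=0, ERR=255934379807948914725/2305843009213693952
Output grid:
  Row 0: .##.#.#  (3 black, running=3)
  Row 1: #.#.##.  (3 black, running=6)
  Row 2: .##.#.#  (3 black, running=9)
  Row 3: #.#.#.#  (3 black, running=12)
  Row 4: ##.#.#.  (3 black, running=15)
  Row 5: #.#.##.  (3 black, running=18)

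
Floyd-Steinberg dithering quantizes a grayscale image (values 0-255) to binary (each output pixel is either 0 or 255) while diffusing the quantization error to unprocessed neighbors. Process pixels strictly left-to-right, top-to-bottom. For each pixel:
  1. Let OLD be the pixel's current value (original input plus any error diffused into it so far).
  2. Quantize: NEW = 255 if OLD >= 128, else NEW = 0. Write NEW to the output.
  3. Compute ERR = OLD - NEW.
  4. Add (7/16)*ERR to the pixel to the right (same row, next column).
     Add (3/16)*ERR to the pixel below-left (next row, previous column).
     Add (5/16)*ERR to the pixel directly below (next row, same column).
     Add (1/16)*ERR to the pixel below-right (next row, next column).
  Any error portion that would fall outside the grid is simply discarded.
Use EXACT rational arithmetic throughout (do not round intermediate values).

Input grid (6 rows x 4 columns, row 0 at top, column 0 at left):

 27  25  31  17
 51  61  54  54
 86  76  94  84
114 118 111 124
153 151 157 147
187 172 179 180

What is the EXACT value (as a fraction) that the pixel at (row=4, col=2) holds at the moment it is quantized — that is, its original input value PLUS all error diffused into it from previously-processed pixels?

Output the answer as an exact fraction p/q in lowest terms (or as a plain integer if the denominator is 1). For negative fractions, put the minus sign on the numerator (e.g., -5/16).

Answer: 183012361307565/1099511627776

Derivation:
(0,0): OLD=27 → NEW=0, ERR=27
(0,1): OLD=589/16 → NEW=0, ERR=589/16
(0,2): OLD=12059/256 → NEW=0, ERR=12059/256
(0,3): OLD=154045/4096 → NEW=0, ERR=154045/4096
(1,0): OLD=16983/256 → NEW=0, ERR=16983/256
(1,1): OLD=229473/2048 → NEW=0, ERR=229473/2048
(1,2): OLD=8329205/65536 → NEW=0, ERR=8329205/65536
(1,3): OLD=130338243/1048576 → NEW=0, ERR=130338243/1048576
(2,0): OLD=4185787/32768 → NEW=0, ERR=4185787/32768
(2,1): OLD=204343737/1048576 → NEW=255, ERR=-63043143/1048576
(2,2): OLD=288824701/2097152 → NEW=255, ERR=-245949059/2097152
(2,3): OLD=2666845865/33554432 → NEW=0, ERR=2666845865/33554432
(3,0): OLD=2393199115/16777216 → NEW=255, ERR=-1884990965/16777216
(3,1): OLD=9677341141/268435456 → NEW=0, ERR=9677341141/268435456
(3,2): OLD=434940616235/4294967296 → NEW=0, ERR=434940616235/4294967296
(3,3): OLD=12768877109677/68719476736 → NEW=255, ERR=-4754589458003/68719476736
(4,0): OLD=535362742511/4294967296 → NEW=0, ERR=535362742511/4294967296
(4,1): OLD=7860315818829/34359738368 → NEW=255, ERR=-901417465011/34359738368
(4,2): OLD=183012361307565/1099511627776 → NEW=255, ERR=-97363103775315/1099511627776
Target (4,2): original=157, with diffused error = 183012361307565/1099511627776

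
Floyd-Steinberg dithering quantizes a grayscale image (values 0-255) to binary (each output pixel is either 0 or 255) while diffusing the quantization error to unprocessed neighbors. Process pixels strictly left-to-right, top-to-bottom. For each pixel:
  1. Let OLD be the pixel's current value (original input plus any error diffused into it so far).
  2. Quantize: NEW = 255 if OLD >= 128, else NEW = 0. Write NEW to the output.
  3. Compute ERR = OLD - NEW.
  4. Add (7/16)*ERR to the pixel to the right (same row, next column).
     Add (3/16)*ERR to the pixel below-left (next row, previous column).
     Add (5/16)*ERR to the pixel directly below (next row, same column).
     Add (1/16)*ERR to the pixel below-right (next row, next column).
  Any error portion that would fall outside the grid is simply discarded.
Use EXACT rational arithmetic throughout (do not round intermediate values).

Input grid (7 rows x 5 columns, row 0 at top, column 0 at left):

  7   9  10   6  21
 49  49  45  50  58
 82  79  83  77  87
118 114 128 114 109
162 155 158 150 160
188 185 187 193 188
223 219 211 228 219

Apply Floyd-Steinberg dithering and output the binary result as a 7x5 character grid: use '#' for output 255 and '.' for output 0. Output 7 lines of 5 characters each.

(0,0): OLD=7 → NEW=0, ERR=7
(0,1): OLD=193/16 → NEW=0, ERR=193/16
(0,2): OLD=3911/256 → NEW=0, ERR=3911/256
(0,3): OLD=51953/4096 → NEW=0, ERR=51953/4096
(0,4): OLD=1739927/65536 → NEW=0, ERR=1739927/65536
(1,0): OLD=13683/256 → NEW=0, ERR=13683/256
(1,1): OLD=162725/2048 → NEW=0, ERR=162725/2048
(1,2): OLD=5745417/65536 → NEW=0, ERR=5745417/65536
(1,3): OLD=25755989/262144 → NEW=0, ERR=25755989/262144
(1,4): OLD=461685087/4194304 → NEW=0, ERR=461685087/4194304
(2,0): OLD=3722471/32768 → NEW=0, ERR=3722471/32768
(2,1): OLD=181727197/1048576 → NEW=255, ERR=-85659683/1048576
(2,2): OLD=1644911575/16777216 → NEW=0, ERR=1644911575/16777216
(2,3): OLD=47436875413/268435456 → NEW=255, ERR=-21014165867/268435456
(2,4): OLD=400676354259/4294967296 → NEW=0, ERR=400676354259/4294967296
(3,0): OLD=2318327799/16777216 → NEW=255, ERR=-1959862281/16777216
(3,1): OLD=8435235627/134217728 → NEW=0, ERR=8435235627/134217728
(3,2): OLD=714470662217/4294967296 → NEW=255, ERR=-380745998263/4294967296
(3,3): OLD=638848939585/8589934592 → NEW=0, ERR=638848939585/8589934592
(3,4): OLD=22787098740389/137438953472 → NEW=255, ERR=-12259834394971/137438953472
(4,0): OLD=294803566617/2147483648 → NEW=255, ERR=-252804763623/2147483648
(4,1): OLD=6817927164953/68719476736 → NEW=0, ERR=6817927164953/68719476736
(4,2): OLD=210639862673303/1099511627776 → NEW=255, ERR=-69735602409577/1099511627776
(4,3): OLD=2167835010095129/17592186044416 → NEW=0, ERR=2167835010095129/17592186044416
(4,4): OLD=53672909959859503/281474976710656 → NEW=255, ERR=-18103209101357777/281474976710656
(5,0): OLD=186713205337067/1099511627776 → NEW=255, ERR=-93662259745813/1099511627776
(5,1): OLD=1402854963494401/8796093022208 → NEW=255, ERR=-840148757168639/8796093022208
(5,2): OLD=43543784236278921/281474976710656 → NEW=255, ERR=-28232334824938359/281474976710656
(5,3): OLD=193208310898655623/1125899906842624 → NEW=255, ERR=-93896165346213497/1125899906842624
(5,4): OLD=2506111020978051229/18014398509481984 → NEW=255, ERR=-2087560598939854691/18014398509481984
(6,0): OLD=25117523241899707/140737488355328 → NEW=255, ERR=-10770536288708933/140737488355328
(6,1): OLD=592402466235488117/4503599627370496 → NEW=255, ERR=-556015438743988363/4503599627370496
(6,2): OLD=7496547336974902103/72057594037927936 → NEW=0, ERR=7496547336974902103/72057594037927936
(6,3): OLD=253016956595934630013/1152921504606846976 → NEW=255, ERR=-40978027078811348867/1152921504606846976
(6,4): OLD=2988821697615436239787/18446744073709551616 → NEW=255, ERR=-1715098041180499422293/18446744073709551616
Row 0: .....
Row 1: .....
Row 2: .#.#.
Row 3: #.#.#
Row 4: #.#.#
Row 5: #####
Row 6: ##.##

Answer: .....
.....
.#.#.
#.#.#
#.#.#
#####
##.##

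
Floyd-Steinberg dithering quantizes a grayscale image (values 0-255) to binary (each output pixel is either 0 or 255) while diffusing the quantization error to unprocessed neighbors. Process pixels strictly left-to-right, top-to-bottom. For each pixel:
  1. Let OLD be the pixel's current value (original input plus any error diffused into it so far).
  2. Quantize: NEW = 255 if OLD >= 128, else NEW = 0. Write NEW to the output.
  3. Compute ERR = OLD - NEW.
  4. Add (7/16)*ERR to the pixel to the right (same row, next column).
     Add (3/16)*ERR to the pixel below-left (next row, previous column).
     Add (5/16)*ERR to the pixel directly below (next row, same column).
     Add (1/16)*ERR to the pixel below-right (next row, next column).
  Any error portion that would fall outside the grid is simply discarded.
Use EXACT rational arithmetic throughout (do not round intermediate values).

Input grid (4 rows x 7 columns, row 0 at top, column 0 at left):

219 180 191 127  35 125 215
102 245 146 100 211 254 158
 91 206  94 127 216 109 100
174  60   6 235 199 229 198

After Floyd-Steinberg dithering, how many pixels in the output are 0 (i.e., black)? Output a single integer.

(0,0): OLD=219 → NEW=255, ERR=-36
(0,1): OLD=657/4 → NEW=255, ERR=-363/4
(0,2): OLD=9683/64 → NEW=255, ERR=-6637/64
(0,3): OLD=83589/1024 → NEW=0, ERR=83589/1024
(0,4): OLD=1158563/16384 → NEW=0, ERR=1158563/16384
(0,5): OLD=40877941/262144 → NEW=255, ERR=-25968779/262144
(0,6): OLD=719993907/4194304 → NEW=255, ERR=-349553613/4194304
(1,0): OLD=4719/64 → NEW=0, ERR=4719/64
(1,1): OLD=116329/512 → NEW=255, ERR=-14231/512
(1,2): OLD=1819709/16384 → NEW=0, ERR=1819709/16384
(1,3): OLD=11854025/65536 → NEW=255, ERR=-4857655/65536
(1,4): OLD=785161291/4194304 → NEW=255, ERR=-284386229/4194304
(1,5): OLD=6112688411/33554432 → NEW=255, ERR=-2443691749/33554432
(1,6): OLD=50413613621/536870912 → NEW=0, ERR=50413613621/536870912
(2,0): OLD=891539/8192 → NEW=0, ERR=891539/8192
(2,1): OLD=70873441/262144 → NEW=255, ERR=4026721/262144
(2,2): OLD=502450211/4194304 → NEW=0, ERR=502450211/4194304
(2,3): OLD=5049107211/33554432 → NEW=255, ERR=-3507272949/33554432
(2,4): OLD=35109781291/268435456 → NEW=255, ERR=-33341259989/268435456
(2,5): OLD=388869294313/8589934592 → NEW=0, ERR=388869294313/8589934592
(2,6): OLD=19873484409327/137438953472 → NEW=255, ERR=-15173448726033/137438953472
(3,0): OLD=884535299/4194304 → NEW=255, ERR=-185012221/4194304
(3,1): OLD=2508701287/33554432 → NEW=0, ERR=2508701287/33554432
(3,2): OLD=15436872181/268435456 → NEW=0, ERR=15436872181/268435456
(3,3): OLD=227304383851/1073741824 → NEW=255, ERR=-46499781269/1073741824
(3,4): OLD=19680508399619/137438953472 → NEW=255, ERR=-15366424735741/137438953472
(3,5): OLD=182264912311897/1099511627776 → NEW=255, ERR=-98110552770983/1099511627776
(3,6): OLD=2239316288028231/17592186044416 → NEW=0, ERR=2239316288028231/17592186044416
Output grid:
  Row 0: ###..##  (2 black, running=2)
  Row 1: .#.###.  (3 black, running=5)
  Row 2: .#.##.#  (3 black, running=8)
  Row 3: #..###.  (3 black, running=11)

Answer: 11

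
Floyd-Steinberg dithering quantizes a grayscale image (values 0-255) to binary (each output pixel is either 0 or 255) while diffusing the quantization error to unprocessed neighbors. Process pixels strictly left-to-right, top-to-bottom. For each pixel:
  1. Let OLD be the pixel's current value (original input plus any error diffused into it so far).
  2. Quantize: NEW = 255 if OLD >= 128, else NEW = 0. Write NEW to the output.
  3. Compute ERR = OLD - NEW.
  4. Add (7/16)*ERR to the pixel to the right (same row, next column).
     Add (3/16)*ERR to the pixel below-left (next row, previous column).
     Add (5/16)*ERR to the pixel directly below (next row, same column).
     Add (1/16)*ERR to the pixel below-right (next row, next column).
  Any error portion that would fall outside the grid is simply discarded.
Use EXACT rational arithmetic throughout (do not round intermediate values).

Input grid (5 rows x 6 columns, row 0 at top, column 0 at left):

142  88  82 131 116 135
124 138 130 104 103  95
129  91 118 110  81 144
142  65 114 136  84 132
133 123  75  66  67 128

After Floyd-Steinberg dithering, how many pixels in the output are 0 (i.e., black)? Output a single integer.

(0,0): OLD=142 → NEW=255, ERR=-113
(0,1): OLD=617/16 → NEW=0, ERR=617/16
(0,2): OLD=25311/256 → NEW=0, ERR=25311/256
(0,3): OLD=713753/4096 → NEW=255, ERR=-330727/4096
(0,4): OLD=5287087/65536 → NEW=0, ERR=5287087/65536
(0,5): OLD=178567369/1048576 → NEW=255, ERR=-88819511/1048576
(1,0): OLD=24555/256 → NEW=0, ERR=24555/256
(1,1): OLD=416749/2048 → NEW=255, ERR=-105491/2048
(1,2): OLD=8233457/65536 → NEW=0, ERR=8233457/65536
(1,3): OLD=40642205/262144 → NEW=255, ERR=-26204515/262144
(1,4): OLD=1066169143/16777216 → NEW=0, ERR=1066169143/16777216
(1,5): OLD=27212485713/268435456 → NEW=0, ERR=27212485713/268435456
(2,0): OLD=4892799/32768 → NEW=255, ERR=-3463041/32768
(2,1): OLD=61045733/1048576 → NEW=0, ERR=61045733/1048576
(2,2): OLD=2697242607/16777216 → NEW=255, ERR=-1580947473/16777216
(2,3): OLD=7691047735/134217728 → NEW=0, ERR=7691047735/134217728
(2,4): OLD=595664584485/4294967296 → NEW=255, ERR=-499552075995/4294967296
(2,5): OLD=8848678275667/68719476736 → NEW=255, ERR=-8674788292013/68719476736
(3,0): OLD=2011415311/16777216 → NEW=0, ERR=2011415311/16777216
(3,1): OLD=14947975523/134217728 → NEW=0, ERR=14947975523/134217728
(3,2): OLD=158549031321/1073741824 → NEW=255, ERR=-115255133799/1073741824
(3,3): OLD=5445893946251/68719476736 → NEW=0, ERR=5445893946251/68719476736
(3,4): OLD=34214759920811/549755813888 → NEW=0, ERR=34214759920811/549755813888
(3,5): OLD=989653400969253/8796093022208 → NEW=0, ERR=989653400969253/8796093022208
(4,0): OLD=410915864193/2147483648 → NEW=255, ERR=-136692466047/2147483648
(4,1): OLD=4031168955789/34359738368 → NEW=0, ERR=4031168955789/34359738368
(4,2): OLD=126009139955095/1099511627776 → NEW=0, ERR=126009139955095/1099511627776
(4,3): OLD=2566087076831891/17592186044416 → NEW=255, ERR=-1919920364494189/17592186044416
(4,4): OLD=18225811731540163/281474976710656 → NEW=0, ERR=18225811731540163/281474976710656
(4,5): OLD=879903935658740341/4503599627370496 → NEW=255, ERR=-268513969320736139/4503599627370496
Output grid:
  Row 0: #..#.#  (3 black, running=3)
  Row 1: .#.#..  (4 black, running=7)
  Row 2: #.#.##  (2 black, running=9)
  Row 3: ..#...  (5 black, running=14)
  Row 4: #..#.#  (3 black, running=17)

Answer: 17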